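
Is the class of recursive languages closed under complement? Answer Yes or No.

Run the decider for L and flip its answer; since the decider halts on every input, this decides the complement.
So the recursive languages are closed under complement.

Yes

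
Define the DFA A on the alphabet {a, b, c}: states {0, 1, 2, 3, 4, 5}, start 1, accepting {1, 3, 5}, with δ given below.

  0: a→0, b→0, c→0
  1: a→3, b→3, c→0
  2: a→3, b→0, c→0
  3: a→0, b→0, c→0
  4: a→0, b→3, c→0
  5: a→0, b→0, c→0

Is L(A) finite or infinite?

The useful states (reachable from 1 and able to reach an accepting state) are {1, 3}.
Restricted to these states the transition graph has no cycle, so every accepting path has bounded length and L is finite.

finite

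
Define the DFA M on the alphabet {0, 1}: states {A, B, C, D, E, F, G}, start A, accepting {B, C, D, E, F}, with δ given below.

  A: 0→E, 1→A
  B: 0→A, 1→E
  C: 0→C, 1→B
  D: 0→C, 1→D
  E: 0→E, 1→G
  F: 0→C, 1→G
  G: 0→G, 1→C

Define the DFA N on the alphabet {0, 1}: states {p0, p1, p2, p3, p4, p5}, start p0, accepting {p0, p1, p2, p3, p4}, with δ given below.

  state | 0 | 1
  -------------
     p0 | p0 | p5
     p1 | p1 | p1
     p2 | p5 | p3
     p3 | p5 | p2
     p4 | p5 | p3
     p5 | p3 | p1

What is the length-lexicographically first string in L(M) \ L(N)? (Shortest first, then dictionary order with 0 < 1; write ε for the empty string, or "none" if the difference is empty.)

The string 100 is accepted by M but not by N.
No shorter string lies in the difference, and 100 is the lexicographically first length-3 string in L(M) \ L(N).

100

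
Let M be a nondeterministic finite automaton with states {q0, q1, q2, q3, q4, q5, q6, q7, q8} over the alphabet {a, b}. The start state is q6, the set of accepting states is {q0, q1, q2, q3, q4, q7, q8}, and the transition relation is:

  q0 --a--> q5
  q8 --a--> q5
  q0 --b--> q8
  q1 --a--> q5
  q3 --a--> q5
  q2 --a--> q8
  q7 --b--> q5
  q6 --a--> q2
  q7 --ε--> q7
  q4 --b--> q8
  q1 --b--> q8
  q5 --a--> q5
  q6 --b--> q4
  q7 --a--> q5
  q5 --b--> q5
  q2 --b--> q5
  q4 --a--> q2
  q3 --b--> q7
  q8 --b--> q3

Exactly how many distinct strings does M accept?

12

The useful subgraph on states {q2, q3, q4, q6, q7, q8} is acyclic, so L(M) is finite; the longest accepting path visits 6 useful states, giving maximum string length 5.
Counting accepting paths from q6 by length: 2 of length 1, 3 of length 2, 3 of length 3, 3 of length 4, 1 of length 5. Total 12.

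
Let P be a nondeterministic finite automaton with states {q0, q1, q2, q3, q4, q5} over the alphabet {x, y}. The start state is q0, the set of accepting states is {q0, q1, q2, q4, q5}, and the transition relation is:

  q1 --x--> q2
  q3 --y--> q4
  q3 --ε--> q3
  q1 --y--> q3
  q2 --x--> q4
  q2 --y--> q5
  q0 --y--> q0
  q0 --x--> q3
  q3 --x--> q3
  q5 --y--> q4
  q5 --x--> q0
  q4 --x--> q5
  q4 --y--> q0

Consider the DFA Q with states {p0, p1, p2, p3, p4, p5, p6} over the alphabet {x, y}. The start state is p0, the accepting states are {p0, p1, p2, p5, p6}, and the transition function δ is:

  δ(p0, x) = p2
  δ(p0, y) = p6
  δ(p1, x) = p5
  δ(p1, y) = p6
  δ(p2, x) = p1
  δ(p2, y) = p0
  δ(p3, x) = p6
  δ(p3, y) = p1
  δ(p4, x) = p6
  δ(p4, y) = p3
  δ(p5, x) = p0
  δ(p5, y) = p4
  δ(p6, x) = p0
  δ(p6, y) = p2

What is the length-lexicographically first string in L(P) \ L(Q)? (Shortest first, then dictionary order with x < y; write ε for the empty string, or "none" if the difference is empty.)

The string xxxy is accepted by P but not by Q.
No shorter string lies in the difference, and xxxy is the lexicographically first length-4 string in L(P) \ L(Q).

xxxy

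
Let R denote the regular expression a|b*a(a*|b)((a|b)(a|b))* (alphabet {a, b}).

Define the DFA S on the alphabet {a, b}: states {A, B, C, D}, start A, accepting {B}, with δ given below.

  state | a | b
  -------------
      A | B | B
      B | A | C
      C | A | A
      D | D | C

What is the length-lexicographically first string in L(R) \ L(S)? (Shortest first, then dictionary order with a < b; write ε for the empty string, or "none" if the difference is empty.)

The string aa is accepted by R but not by S.
No shorter string lies in the difference, and aa is the lexicographically first length-2 string in L(R) \ L(S).

aa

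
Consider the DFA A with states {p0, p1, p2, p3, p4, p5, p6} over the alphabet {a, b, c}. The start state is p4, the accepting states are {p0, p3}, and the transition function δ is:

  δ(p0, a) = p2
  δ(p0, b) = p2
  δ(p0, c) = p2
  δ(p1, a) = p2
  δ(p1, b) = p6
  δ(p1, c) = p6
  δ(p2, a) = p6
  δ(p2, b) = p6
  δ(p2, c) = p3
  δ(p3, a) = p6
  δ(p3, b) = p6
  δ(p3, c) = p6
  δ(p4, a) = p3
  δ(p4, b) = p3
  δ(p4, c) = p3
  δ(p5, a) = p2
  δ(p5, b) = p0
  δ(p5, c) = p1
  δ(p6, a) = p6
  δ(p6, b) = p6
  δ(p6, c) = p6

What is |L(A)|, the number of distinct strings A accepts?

3

The useful subgraph on states {p3, p4} is acyclic, so L(A) is finite; the longest accepting path visits 2 useful states, giving maximum string length 1.
Counting accepting paths from p4 by length: 3 of length 1. Total 3.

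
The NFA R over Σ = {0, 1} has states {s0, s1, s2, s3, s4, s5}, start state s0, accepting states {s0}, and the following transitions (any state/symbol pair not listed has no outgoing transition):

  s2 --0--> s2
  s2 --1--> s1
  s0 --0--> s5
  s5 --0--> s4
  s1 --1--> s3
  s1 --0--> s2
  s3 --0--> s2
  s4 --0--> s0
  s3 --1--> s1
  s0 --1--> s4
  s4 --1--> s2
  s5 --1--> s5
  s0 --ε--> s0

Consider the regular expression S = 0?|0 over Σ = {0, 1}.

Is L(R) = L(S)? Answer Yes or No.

No

The string 10 is accepted by R but rejected by S.
So L(R) ≠ L(S).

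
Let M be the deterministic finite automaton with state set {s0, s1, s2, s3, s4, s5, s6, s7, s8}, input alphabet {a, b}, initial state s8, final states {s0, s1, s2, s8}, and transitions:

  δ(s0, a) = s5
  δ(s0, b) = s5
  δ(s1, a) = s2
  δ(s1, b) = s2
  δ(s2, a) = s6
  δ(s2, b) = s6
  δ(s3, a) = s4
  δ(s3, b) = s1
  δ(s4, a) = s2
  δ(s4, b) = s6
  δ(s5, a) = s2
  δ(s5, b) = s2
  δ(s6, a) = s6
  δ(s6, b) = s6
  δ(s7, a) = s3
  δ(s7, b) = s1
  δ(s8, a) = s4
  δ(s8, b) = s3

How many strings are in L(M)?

The useful subgraph on states {s1, s2, s3, s4, s8} is acyclic, so L(M) is finite; the longest accepting path visits 4 useful states, giving maximum string length 3.
Counting accepting paths from s8 by length: 1 of length 0, 2 of length 2, 3 of length 3. Total 6.

6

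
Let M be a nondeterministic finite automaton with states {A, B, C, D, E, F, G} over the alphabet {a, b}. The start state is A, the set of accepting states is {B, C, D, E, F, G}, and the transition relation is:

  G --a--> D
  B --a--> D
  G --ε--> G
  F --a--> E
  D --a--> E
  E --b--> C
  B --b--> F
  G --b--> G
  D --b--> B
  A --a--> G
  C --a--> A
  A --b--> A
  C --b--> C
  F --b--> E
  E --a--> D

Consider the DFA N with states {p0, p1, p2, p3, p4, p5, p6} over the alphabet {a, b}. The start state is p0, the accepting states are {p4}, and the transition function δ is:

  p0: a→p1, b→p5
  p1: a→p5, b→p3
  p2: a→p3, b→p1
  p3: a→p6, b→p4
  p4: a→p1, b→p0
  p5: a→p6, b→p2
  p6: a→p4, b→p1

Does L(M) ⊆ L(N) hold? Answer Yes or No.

The string a is in L(M) but not in L(N).
So L(M) ⊄ L(N).

No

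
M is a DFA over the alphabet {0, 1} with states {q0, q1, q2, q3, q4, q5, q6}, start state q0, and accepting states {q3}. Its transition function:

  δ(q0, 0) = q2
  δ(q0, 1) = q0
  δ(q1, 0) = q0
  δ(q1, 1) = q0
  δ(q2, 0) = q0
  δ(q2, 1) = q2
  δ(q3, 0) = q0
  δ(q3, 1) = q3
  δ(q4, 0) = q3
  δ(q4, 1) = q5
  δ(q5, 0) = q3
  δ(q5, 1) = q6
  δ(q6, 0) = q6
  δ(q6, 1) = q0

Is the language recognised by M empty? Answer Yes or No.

The states reachable from the start state are {q0, q2}.
None of the accepting states {q3} is reachable, so no string is accepted and L(M) = ∅.

Yes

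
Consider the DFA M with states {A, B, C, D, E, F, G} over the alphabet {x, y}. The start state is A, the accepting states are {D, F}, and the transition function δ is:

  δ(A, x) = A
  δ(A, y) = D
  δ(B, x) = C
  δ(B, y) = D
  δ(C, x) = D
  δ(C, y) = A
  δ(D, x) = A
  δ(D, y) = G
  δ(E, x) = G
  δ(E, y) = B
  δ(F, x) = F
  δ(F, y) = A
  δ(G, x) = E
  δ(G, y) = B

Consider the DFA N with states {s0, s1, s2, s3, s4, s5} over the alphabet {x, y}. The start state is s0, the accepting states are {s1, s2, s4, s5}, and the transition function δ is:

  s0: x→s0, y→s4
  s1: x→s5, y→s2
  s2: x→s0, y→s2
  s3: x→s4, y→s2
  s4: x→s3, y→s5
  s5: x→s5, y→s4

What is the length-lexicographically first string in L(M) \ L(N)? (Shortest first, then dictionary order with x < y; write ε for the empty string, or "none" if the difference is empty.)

The string yxyyyxx is accepted by M but not by N.
No shorter string lies in the difference, and yxyyyxx is the lexicographically first length-7 string in L(M) \ L(N).

yxyyyxx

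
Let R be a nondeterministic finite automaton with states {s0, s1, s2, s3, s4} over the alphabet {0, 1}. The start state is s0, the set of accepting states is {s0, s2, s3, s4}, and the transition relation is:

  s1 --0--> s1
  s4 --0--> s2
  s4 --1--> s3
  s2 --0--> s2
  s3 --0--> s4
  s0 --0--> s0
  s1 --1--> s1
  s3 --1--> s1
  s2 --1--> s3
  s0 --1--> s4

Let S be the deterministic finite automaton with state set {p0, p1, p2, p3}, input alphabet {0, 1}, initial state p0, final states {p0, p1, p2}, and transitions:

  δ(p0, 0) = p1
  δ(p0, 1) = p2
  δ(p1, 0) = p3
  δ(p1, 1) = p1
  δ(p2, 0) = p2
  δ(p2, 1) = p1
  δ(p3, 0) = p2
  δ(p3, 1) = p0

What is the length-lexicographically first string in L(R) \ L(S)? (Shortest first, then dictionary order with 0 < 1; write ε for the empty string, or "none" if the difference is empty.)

00

The string 00 is accepted by R but not by S.
No shorter string lies in the difference, and 00 is the lexicographically first length-2 string in L(R) \ L(S).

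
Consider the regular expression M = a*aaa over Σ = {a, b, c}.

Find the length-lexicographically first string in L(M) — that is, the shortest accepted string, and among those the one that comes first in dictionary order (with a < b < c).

aaa

By inspection of the expression, no string of length less than 3 matches, and aaa is the lexicographically first match of length 3.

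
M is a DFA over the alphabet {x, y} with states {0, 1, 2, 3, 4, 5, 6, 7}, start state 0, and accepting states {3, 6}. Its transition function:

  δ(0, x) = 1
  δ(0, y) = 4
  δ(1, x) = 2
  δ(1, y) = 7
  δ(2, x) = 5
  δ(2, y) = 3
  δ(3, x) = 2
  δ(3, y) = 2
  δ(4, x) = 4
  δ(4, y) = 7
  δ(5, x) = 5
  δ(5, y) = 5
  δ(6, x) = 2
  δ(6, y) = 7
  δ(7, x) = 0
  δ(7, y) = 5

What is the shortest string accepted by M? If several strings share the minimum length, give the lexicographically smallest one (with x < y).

A breadth-first search from 0 reaches an accepting state first via the path 0 → 1 → 2 → 3 on input xxy.
No string of length < 3 is accepted (BFS exhausts all shorter strings without reaching an accepting state), and xxy is the lexicographically least accepting string of length 3.

xxy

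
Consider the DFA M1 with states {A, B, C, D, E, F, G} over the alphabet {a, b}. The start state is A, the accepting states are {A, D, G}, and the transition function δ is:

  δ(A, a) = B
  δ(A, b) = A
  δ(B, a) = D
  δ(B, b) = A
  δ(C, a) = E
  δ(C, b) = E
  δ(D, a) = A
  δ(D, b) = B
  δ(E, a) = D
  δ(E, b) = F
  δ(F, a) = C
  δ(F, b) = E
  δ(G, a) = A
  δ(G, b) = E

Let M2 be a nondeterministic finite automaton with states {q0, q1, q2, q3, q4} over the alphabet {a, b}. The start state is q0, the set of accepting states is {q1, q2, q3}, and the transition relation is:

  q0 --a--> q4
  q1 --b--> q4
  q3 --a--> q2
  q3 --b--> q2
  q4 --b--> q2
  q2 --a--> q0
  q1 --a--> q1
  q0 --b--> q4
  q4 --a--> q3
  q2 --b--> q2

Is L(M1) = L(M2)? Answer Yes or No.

No

The empty string ε is accepted by M1 but rejected by M2.
So L(M1) ≠ L(M2).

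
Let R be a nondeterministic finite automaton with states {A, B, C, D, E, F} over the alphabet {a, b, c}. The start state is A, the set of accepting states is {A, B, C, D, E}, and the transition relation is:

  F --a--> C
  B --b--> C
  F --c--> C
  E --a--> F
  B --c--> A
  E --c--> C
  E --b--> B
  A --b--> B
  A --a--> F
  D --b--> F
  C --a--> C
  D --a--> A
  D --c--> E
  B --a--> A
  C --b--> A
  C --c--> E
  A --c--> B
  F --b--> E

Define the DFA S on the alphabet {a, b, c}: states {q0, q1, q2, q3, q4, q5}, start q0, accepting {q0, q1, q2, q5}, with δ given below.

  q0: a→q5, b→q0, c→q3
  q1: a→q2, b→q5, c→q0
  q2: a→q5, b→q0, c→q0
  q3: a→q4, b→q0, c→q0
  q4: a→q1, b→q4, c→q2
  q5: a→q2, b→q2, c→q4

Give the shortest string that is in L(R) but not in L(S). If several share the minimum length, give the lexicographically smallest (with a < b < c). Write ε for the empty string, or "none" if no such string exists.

c

The string c is accepted by R but not by S.
No shorter string lies in the difference, and c is the lexicographically first length-1 string in L(R) \ L(S).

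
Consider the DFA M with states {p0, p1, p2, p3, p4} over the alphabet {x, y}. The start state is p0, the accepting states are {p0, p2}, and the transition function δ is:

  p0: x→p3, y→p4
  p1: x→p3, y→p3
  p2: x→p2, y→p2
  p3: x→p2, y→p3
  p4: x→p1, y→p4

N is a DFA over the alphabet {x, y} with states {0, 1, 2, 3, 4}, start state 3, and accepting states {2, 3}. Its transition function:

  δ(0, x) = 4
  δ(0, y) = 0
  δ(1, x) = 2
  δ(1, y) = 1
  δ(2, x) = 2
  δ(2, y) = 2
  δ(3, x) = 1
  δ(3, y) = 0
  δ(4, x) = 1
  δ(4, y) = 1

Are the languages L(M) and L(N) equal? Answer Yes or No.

Exploring the product automaton M × N from the start pair (p0, 3), following both machines on each input symbol, reaches 5 state pairs: (p0, 3), (p3, 1), (p4, 0), (p2, 2), (p1, 4).
M accepts in {p0, p2} and N accepts in {2, 3}. In every reachable pair the two components are either both accepting — (p0, 3), (p2, 2) — or both non-accepting, so no string is accepted by exactly one of the machines: L(M) \ L(N) and L(N) \ L(M) are both empty.
Hence every string is accepted by M iff it is accepted by N, and the two languages coincide.

Yes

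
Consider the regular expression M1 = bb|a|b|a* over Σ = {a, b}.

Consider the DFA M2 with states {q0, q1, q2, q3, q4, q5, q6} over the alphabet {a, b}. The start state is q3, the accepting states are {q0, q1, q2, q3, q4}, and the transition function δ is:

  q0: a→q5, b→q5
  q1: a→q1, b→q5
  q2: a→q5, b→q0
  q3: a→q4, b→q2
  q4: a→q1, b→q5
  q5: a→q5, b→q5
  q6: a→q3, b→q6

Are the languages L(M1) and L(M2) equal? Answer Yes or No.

Converting the expression M1 to a DFA (subset construction, then merging equivalent states) gives the minimal DFA with states {r0, r1, r2, r3, r4}, start state r0, accepting states {r0, r1, r2, r4} and transitions r0: a→r1, b→r2; r1: a→r1, b→r3; r2: a→r3, b→r4; r3: a→r3, b→r3; r4: a→r3, b→r3.
Exploring the product automaton M1 × M2 from the start pair (r0, q3), following both machines on each input symbol, reaches 6 state pairs: (r0, q3), (r1, q4), (r2, q2), (r1, q1), (r3, q5), (r4, q0).
M1 accepts in {r0, r1, r2, r4} and M2 accepts in {q0, q1, q2, q3, q4}. In every reachable pair the two components are either both accepting — (r0, q3), (r1, q4), (r2, q2), (r1, q1), (r4, q0) — or both non-accepting, so no string is accepted by exactly one of the machines: L(M1) \ L(M2) and L(M2) \ L(M1) are both empty.
Hence every string is accepted by M1 iff it is accepted by M2, and the two languages coincide.

Yes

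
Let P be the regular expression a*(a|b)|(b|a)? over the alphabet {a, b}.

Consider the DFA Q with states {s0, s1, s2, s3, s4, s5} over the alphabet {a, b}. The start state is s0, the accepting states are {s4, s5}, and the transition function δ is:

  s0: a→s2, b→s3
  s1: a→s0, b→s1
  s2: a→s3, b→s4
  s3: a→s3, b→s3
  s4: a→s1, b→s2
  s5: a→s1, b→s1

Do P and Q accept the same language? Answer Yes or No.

The empty string ε is accepted by P but rejected by Q.
So L(P) ≠ L(Q).

No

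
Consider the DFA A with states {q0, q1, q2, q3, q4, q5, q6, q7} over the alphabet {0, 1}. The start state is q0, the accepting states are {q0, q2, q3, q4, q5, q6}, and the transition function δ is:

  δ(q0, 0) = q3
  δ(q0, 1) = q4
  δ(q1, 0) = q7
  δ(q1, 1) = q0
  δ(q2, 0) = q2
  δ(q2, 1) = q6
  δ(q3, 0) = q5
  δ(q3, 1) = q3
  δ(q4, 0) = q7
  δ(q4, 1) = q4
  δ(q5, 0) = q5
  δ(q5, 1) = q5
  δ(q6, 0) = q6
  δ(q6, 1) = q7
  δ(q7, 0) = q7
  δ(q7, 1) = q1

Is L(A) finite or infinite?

infinite

State q3 is reachable from the start and can reach an accepting state, and it lies on the cycle q3 → q3.
Traversing that cycle any number of times yields accepted strings of unbounded length, so the language is infinite.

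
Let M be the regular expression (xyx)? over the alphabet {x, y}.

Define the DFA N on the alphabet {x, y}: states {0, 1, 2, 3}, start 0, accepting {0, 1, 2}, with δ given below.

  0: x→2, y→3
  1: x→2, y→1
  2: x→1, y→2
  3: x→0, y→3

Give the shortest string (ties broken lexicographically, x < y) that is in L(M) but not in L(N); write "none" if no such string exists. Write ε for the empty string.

Converting the expression M to a DFA (subset construction, then merging equivalent states) gives the minimal DFA with states {m0, m1, m2, m3, m4}, start state m0, accepting states {m0, m4} and transitions m0: x→m1, y→m2; m1: x→m2, y→m3; m2: x→m2, y→m2; m3: x→m4, y→m2; m4: x→m2, y→m2.
Exploring the product automaton M × N from the start pair (m0, 0), following both machines on each input symbol, reaches 8 state pairs: (m0, 0), (m1, 2), (m2, 3), (m2, 1), (m3, 2), (m2, 0), (m2, 2), (m4, 1).
M accepts in {m0, m4} and N accepts in {0, 1, 2}. The reachable pairs whose M-component is accepting are (m0, 0), (m4, 1); in each of them the N-component is accepting too, so the product for L(M) \ L(N) (M-component accepting, N-component rejecting) has no reachable accepting pair and the difference is empty.
So every string accepted by M is also accepted by N: L(M) \ L(N) = ∅ and there is no such string.

none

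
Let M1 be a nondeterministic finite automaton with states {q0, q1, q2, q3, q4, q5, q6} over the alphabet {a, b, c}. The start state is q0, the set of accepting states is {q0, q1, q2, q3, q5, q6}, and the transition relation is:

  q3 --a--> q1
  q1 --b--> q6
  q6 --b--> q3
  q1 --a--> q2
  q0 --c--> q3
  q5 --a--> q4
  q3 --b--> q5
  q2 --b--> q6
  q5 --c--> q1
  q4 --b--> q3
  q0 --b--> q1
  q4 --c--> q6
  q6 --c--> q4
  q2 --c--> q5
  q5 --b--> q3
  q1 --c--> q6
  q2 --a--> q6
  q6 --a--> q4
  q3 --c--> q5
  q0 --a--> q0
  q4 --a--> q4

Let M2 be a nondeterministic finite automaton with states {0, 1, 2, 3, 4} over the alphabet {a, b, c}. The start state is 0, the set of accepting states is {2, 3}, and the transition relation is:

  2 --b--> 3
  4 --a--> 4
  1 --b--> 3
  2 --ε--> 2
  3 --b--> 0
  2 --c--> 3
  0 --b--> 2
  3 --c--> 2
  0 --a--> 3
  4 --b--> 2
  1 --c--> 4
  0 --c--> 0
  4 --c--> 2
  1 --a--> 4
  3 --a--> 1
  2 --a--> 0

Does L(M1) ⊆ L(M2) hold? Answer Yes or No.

No

The empty string ε is in L(M1) but not in L(M2).
So L(M1) ⊄ L(M2).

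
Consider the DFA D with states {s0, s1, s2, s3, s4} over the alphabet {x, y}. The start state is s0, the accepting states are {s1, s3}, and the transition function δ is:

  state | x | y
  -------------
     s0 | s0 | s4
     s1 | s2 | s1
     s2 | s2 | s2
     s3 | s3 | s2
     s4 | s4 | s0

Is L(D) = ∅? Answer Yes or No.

The states reachable from the start state are {s0, s4}.
None of the accepting states {s1, s3} is reachable, so no string is accepted and L(D) = ∅.

Yes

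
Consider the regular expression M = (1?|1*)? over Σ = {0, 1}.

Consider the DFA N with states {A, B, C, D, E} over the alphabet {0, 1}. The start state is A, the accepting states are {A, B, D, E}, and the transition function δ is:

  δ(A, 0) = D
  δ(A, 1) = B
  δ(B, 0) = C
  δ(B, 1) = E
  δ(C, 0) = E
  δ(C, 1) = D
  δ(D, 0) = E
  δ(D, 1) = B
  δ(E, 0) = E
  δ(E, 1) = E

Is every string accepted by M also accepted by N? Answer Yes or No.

Converting the expression M to a DFA (subset construction, then merging equivalent states) gives the minimal DFA with states {m0, m1}, start state m0, accepting states {m0} and transitions m0: 0→m1, 1→m0; m1: 0→m1, 1→m1.
Exploring the product automaton M × N from the start pair (m0, A), following both machines on each input symbol, reaches 7 state pairs: (m0, A), (m1, D), (m0, B), (m1, E), (m1, B), (m1, C), (m0, E).
M accepts in {m0} and N accepts in {A, B, D, E}. The reachable pairs whose M-component is accepting are (m0, A), (m0, B), (m0, E); in each of them the N-component is accepting too, so the product for L(M) \ L(N) (M-component accepting, N-component rejecting) has no reachable accepting pair and the difference is empty.
Hence every string in L(M) is also in L(N).

Yes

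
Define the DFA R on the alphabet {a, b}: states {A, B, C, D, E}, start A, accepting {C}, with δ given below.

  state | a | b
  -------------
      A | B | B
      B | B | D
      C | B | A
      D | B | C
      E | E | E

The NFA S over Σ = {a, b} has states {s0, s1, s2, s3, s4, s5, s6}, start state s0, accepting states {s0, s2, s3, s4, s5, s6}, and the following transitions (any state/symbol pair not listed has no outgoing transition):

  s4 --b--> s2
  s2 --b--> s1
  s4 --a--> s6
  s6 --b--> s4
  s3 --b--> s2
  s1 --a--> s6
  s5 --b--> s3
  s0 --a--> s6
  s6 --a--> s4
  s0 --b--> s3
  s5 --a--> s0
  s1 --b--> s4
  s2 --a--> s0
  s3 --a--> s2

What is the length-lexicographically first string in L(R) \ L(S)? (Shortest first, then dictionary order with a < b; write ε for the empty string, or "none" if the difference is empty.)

bbb

The string bbb is accepted by R but not by S.
No shorter string lies in the difference, and bbb is the lexicographically first length-3 string in L(R) \ L(S).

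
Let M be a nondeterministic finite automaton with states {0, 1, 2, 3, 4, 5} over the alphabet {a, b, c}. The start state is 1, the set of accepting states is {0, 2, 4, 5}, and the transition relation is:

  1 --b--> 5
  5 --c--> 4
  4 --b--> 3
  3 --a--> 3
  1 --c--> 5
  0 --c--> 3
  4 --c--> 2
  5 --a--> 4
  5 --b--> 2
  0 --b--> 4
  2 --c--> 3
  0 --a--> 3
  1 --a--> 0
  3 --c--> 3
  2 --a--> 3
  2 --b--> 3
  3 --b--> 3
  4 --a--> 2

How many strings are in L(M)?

The useful subgraph on states {0, 1, 2, 4, 5} is acyclic, so L(M) is finite; the longest accepting path visits 4 useful states, giving maximum string length 3.
Counting accepting paths from 1 by length: 3 of length 1, 7 of length 2, 10 of length 3. Total 20.

20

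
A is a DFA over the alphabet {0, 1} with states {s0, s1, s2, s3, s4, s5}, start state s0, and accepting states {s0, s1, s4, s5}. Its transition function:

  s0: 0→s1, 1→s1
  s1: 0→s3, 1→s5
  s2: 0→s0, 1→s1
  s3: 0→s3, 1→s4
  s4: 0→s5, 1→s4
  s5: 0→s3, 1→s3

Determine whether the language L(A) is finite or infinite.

State s3 is reachable from the start and can reach an accepting state, and it lies on the cycle s3 → s3.
Traversing that cycle any number of times yields accepted strings of unbounded length, so the language is infinite.

infinite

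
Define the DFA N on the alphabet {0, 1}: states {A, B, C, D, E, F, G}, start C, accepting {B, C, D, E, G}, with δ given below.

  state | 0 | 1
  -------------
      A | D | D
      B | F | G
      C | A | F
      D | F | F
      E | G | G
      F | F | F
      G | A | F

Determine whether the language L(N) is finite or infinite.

The useful states (reachable from C and able to reach an accepting state) are {A, C, D}.
Restricted to these states the transition graph has no cycle, so every accepting path has bounded length and L is finite.

finite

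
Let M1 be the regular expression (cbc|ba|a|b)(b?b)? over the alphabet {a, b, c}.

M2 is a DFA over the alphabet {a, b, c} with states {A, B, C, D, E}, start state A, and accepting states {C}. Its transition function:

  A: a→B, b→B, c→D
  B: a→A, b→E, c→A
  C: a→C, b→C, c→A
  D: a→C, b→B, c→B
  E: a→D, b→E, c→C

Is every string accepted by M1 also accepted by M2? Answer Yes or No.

The string a is in L(M1) but not in L(M2).
So L(M1) ⊄ L(M2).

No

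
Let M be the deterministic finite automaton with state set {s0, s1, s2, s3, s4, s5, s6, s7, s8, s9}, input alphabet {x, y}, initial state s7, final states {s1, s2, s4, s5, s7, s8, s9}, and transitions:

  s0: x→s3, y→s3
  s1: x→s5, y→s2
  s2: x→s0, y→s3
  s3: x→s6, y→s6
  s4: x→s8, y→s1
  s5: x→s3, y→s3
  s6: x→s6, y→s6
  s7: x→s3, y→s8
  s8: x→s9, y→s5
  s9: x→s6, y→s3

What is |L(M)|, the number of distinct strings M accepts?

The useful subgraph on states {s5, s7, s8, s9} is acyclic, so L(M) is finite; the longest accepting path visits 3 useful states, giving maximum string length 2.
Counting accepting paths from s7 by length: 1 of length 0, 1 of length 1, 2 of length 2. Total 4.

4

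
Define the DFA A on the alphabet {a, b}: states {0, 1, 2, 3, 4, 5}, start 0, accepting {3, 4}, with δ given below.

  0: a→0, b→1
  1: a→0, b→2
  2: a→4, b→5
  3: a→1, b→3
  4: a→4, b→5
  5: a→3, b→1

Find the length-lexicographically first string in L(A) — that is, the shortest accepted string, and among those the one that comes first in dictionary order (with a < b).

bba

A breadth-first search from 0 reaches an accepting state first via the path 0 → 1 → 2 → 4 on input bba.
No string of length < 3 is accepted (BFS exhausts all shorter strings without reaching an accepting state), and bba is the lexicographically least accepting string of length 3.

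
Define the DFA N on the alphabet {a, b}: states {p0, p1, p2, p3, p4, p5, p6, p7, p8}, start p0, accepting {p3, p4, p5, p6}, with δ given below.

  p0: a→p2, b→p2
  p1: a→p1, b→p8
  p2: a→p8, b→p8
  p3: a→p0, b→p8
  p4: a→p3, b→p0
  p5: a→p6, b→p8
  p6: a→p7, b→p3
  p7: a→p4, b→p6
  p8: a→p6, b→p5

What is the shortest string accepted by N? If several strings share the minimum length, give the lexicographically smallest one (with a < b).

aaa

A breadth-first search from p0 reaches an accepting state first via the path p0 → p2 → p8 → p6 on input aaa.
No string of length < 3 is accepted (BFS exhausts all shorter strings without reaching an accepting state), and aaa is the lexicographically least accepting string of length 3.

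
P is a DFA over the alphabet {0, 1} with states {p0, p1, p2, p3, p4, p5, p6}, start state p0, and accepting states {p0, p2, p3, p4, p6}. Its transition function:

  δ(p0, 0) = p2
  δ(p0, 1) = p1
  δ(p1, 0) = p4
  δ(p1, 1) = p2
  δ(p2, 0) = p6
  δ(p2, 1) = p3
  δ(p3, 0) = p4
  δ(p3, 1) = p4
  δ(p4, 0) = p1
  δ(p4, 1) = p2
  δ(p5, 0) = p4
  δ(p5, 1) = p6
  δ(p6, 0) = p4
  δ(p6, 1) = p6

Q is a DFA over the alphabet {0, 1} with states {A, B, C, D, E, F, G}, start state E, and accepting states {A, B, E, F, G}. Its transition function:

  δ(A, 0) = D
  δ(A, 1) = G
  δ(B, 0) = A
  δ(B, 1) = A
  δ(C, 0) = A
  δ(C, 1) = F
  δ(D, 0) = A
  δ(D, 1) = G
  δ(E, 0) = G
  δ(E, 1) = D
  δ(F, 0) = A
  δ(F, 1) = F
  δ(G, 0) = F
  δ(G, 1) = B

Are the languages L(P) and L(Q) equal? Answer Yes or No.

Yes

Exploring the product automaton P × Q from the start pair (p0, E), following both machines on each input symbol, reaches 6 state pairs: (p0, E), (p2, G), (p1, D), (p6, F), (p3, B), (p4, A).
P accepts in {p0, p2, p3, p4, p6} and Q accepts in {A, B, E, F, G}. In every reachable pair the two components are either both accepting — (p0, E), (p2, G), (p6, F), (p3, B), (p4, A) — or both non-accepting, so no string is accepted by exactly one of the machines: L(P) \ L(Q) and L(Q) \ L(P) are both empty.
Hence every string is accepted by P iff it is accepted by Q, and the two languages coincide.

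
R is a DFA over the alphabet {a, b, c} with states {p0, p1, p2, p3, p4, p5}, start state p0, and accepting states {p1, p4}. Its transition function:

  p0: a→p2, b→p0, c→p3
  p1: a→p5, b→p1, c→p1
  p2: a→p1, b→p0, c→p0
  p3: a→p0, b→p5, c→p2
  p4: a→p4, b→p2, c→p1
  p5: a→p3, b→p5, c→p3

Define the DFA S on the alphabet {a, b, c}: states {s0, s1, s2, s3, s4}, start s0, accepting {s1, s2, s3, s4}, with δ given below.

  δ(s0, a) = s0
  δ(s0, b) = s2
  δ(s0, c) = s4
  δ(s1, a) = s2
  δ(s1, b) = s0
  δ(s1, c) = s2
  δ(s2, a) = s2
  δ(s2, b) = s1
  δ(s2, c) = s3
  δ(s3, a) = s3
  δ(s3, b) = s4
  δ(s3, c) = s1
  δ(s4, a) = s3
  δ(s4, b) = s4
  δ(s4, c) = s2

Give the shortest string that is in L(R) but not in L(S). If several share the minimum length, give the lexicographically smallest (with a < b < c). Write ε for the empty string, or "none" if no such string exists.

aa

The string aa is accepted by R but not by S.
No shorter string lies in the difference, and aa is the lexicographically first length-2 string in L(R) \ L(S).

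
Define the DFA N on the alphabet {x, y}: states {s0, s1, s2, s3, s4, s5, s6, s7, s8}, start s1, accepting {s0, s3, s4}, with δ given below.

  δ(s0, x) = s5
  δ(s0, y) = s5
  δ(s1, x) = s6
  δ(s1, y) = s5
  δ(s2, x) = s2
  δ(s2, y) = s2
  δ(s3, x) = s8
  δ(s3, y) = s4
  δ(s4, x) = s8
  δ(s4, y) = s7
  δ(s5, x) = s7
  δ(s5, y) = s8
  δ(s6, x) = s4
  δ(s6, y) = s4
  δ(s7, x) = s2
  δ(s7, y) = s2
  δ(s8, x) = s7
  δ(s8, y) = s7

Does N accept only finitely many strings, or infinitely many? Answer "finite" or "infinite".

finite

The useful states (reachable from s1 and able to reach an accepting state) are {s1, s4, s6}.
Restricted to these states the transition graph has no cycle, so every accepting path has bounded length and L is finite.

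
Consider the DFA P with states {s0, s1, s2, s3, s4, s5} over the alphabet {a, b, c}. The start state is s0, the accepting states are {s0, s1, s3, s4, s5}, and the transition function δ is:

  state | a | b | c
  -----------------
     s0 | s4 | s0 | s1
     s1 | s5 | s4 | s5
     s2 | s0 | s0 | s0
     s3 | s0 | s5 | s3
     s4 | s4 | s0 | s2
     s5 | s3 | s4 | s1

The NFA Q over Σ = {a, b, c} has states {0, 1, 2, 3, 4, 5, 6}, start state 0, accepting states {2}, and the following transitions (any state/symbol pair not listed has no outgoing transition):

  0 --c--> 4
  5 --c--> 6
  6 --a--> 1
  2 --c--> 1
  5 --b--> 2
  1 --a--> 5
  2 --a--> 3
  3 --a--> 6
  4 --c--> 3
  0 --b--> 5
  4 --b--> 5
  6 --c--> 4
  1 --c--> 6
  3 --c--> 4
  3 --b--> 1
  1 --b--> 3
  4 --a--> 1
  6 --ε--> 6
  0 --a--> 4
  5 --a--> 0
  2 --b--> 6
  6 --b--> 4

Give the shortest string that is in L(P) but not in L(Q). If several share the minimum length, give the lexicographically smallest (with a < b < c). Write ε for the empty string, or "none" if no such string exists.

ε

The empty string ε is accepted by P but not by Q.
Since ε is the unique shortest string, it is the required witness.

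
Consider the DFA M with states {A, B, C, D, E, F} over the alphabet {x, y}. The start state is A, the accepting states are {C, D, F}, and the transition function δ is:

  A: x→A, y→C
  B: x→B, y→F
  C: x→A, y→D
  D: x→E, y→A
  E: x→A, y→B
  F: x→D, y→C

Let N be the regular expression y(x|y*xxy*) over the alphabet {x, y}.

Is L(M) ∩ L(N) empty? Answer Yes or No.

No

The string yxxy is accepted by both M and N.
Hence L(M) ∩ L(N) ≠ ∅.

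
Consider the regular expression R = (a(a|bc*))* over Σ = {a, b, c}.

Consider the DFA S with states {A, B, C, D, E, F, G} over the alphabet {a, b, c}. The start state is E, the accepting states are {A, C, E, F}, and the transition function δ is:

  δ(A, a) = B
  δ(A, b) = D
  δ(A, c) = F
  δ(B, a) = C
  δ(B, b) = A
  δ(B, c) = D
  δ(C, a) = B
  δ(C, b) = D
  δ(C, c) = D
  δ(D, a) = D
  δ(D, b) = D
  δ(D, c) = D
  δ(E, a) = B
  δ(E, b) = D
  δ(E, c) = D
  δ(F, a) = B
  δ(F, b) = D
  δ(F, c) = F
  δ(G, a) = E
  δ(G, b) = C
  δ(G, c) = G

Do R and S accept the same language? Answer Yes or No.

Yes

Converting the expression R to a DFA (subset construction, then merging equivalent states) gives the minimal DFA with states {r0, r1, r2, r3}, start state r0, accepting states {r0, r3} and transitions r0: a→r1, b→r2, c→r2; r1: a→r0, b→r3, c→r2; r2: a→r2, b→r2, c→r2; r3: a→r1, b→r2, c→r3.
Exploring the product automaton R × S from the start pair (r0, E), following both machines on each input symbol, reaches 6 state pairs: (r0, E), (r1, B), (r2, D), (r0, C), (r3, A), (r3, F).
R accepts in {r0, r3} and S accepts in {A, C, E, F}. In every reachable pair the two components are either both accepting — (r0, E), (r0, C), (r3, A), (r3, F) — or both non-accepting, so no string is accepted by exactly one of the machines: L(R) \ L(S) and L(S) \ L(R) are both empty.
Hence every string is accepted by R iff it is accepted by S, and the two languages coincide.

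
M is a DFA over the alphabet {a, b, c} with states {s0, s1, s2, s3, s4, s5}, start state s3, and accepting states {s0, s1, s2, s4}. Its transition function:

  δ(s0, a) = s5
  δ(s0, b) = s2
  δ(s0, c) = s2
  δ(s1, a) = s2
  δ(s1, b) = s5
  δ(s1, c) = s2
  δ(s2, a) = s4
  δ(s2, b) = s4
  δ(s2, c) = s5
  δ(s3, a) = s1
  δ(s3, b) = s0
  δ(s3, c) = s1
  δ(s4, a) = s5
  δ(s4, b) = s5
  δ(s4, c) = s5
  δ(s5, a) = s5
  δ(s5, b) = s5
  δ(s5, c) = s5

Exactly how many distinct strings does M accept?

The useful subgraph on states {s0, s1, s2, s3, s4} is acyclic, so L(M) is finite; the longest accepting path visits 4 useful states, giving maximum string length 3.
Counting accepting paths from s3 by length: 3 of length 1, 6 of length 2, 12 of length 3. Total 21.

21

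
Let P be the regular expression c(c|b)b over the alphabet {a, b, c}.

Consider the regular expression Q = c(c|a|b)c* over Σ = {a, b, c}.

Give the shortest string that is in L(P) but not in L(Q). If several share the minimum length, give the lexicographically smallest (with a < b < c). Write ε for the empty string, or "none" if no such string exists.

cbb

The string cbb is accepted by P but not by Q.
No shorter string lies in the difference, and cbb is the lexicographically first length-3 string in L(P) \ L(Q).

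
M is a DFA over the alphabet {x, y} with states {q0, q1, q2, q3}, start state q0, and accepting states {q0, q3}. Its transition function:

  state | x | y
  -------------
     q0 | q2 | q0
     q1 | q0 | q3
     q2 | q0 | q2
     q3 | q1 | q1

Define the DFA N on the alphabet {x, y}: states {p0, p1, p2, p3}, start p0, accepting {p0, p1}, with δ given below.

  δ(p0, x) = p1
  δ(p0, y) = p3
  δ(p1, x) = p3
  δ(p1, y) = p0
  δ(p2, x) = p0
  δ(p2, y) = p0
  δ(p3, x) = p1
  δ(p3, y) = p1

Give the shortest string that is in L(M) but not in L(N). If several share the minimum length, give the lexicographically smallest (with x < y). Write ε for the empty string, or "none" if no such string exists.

y

The string y is accepted by M but not by N.
No shorter string lies in the difference, and y is the lexicographically first length-1 string in L(M) \ L(N).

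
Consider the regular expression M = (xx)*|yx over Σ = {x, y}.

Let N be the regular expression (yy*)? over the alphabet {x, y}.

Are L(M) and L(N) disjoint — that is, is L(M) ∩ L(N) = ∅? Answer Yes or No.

The empty string ε is accepted by both M and N.
Hence L(M) ∩ L(N) ≠ ∅.

No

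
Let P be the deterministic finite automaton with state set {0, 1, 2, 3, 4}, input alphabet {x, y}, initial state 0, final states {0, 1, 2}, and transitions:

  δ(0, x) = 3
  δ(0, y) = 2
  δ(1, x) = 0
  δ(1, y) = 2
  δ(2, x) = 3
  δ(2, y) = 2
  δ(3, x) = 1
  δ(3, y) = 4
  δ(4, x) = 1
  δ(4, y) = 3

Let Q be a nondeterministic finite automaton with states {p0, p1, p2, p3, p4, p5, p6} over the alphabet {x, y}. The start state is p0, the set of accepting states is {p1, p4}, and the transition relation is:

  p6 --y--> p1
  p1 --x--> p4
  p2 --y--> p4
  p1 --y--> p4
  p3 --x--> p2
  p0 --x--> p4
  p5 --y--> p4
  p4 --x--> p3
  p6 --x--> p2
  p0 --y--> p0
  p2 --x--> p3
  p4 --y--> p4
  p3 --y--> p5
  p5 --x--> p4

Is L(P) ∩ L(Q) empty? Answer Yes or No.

The string xxxy is accepted by both P and Q.
Hence L(P) ∩ L(Q) ≠ ∅.

No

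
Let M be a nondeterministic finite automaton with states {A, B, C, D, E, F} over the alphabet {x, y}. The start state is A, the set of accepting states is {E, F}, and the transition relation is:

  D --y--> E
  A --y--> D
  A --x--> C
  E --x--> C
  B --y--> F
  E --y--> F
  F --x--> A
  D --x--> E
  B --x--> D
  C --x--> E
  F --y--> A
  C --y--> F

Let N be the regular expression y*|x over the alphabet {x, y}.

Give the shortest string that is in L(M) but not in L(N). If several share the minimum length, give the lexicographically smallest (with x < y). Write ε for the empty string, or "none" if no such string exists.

The string xx is accepted by M but not by N.
No shorter string lies in the difference, and xx is the lexicographically first length-2 string in L(M) \ L(N).

xx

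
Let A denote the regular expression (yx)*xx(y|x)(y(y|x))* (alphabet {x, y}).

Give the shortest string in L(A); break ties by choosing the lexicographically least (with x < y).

By inspection of the expression, no string of length less than 3 matches, and xxx is the lexicographically first match of length 3.

xxx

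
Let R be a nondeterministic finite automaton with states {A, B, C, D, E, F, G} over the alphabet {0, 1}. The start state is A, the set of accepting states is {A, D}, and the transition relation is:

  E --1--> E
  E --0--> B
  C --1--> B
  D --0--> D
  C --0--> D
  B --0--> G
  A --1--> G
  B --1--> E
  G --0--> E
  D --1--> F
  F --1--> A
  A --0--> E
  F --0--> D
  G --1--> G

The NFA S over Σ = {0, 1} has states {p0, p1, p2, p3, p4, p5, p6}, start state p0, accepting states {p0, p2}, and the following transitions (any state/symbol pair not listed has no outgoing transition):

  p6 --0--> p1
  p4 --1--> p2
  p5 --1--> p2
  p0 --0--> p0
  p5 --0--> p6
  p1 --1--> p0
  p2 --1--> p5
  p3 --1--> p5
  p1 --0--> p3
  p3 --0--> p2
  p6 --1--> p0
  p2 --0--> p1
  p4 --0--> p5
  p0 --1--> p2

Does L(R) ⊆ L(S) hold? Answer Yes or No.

Exploring the product automaton R × S from the start pair (A, p0), following both machines on each input symbol, reaches 17 state pairs: (A, p0), (E, p0), (G, p2), (B, p0), (E, p2), (E, p1), (G, p5), (G, p0), (B, p1), (E, p5), (B, p3), (E, p6), (G, p3), (B, p6), (G, p1), (E, p3), (B, p2).
R accepts in {A, D} and S accepts in {p0, p2}. The reachable pairs whose R-component is accepting are (A, p0); in each of them the S-component is accepting too, so the product for L(R) \ L(S) (R-component accepting, S-component rejecting) has no reachable accepting pair and the difference is empty.
Hence every string in L(R) is also in L(S).

Yes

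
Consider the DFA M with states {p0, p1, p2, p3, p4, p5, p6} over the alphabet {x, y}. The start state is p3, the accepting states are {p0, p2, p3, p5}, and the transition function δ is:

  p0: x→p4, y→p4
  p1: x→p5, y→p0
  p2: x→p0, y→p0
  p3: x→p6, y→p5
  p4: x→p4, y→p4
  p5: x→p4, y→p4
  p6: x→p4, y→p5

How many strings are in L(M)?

3

The useful subgraph on states {p3, p5, p6} is acyclic, so L(M) is finite; the longest accepting path visits 3 useful states, giving maximum string length 2.
Counting accepting paths from p3 by length: 1 of length 0, 1 of length 1, 1 of length 2. Total 3.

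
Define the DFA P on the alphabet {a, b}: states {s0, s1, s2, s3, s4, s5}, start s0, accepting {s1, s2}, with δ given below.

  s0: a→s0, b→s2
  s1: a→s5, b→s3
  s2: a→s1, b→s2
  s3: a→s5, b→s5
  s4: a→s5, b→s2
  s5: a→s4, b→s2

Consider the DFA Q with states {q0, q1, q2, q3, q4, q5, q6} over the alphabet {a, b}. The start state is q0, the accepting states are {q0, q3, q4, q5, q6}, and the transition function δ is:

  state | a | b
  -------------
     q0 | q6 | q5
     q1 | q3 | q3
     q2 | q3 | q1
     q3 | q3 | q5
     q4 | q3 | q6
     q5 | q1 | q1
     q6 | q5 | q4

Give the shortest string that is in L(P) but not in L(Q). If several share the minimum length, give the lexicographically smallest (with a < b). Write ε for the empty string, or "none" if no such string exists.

ba

The string ba is accepted by P but not by Q.
No shorter string lies in the difference, and ba is the lexicographically first length-2 string in L(P) \ L(Q).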